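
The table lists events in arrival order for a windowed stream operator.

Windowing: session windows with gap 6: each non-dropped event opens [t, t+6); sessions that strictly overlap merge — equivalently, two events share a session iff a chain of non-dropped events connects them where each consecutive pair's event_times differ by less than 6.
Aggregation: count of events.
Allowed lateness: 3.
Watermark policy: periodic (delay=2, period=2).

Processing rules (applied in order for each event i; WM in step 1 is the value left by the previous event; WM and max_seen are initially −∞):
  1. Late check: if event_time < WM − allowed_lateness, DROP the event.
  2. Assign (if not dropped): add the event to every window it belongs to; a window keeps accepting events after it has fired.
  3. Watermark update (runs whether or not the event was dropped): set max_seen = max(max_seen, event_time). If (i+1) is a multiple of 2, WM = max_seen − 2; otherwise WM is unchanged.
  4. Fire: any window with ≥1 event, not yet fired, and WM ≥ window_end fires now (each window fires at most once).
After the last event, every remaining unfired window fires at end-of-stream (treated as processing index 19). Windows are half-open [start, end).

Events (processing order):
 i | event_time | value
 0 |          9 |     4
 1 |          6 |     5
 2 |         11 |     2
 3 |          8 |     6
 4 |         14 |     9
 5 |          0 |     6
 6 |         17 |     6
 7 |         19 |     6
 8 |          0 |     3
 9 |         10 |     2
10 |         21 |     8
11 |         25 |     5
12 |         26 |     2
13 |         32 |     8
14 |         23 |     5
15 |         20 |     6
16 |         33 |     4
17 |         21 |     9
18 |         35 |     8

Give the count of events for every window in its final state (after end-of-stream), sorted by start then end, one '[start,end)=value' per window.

i=0 t=9 v=4: → [9,15); WM=−∞
i=1 t=6 v=5: → [6,15); WM=7
i=2 t=11 v=2: → [6,17); WM=7
i=3 t=8 v=6: → [6,17); WM=9
i=4 t=14 v=9: → [6,20); WM=9
i=5 t=0 v=6: DROP (t<9-3); WM=12
i=6 t=17 v=6: → [6,23); WM=12
i=7 t=19 v=6: → [6,25); WM=17
i=8 t=0 v=3: DROP (t<17-3); WM=17
i=9 t=10 v=2: DROP (t<17-3); WM=17
i=10 t=21 v=8: → [6,27); WM=17
i=11 t=25 v=5: → [6,31); WM=23
i=12 t=26 v=2: → [6,32); WM=23
i=13 t=32 v=8: → [32,38); WM=30
i=14 t=23 v=5: DROP (t<30-3); WM=30
i=15 t=20 v=6: DROP (t<30-3); WM=30
i=16 t=33 v=4: → [32,39); WM=30
i=17 t=21 v=9: DROP (t<30-3); WM=31
i=18 t=35 v=8: → [32,41); WM=31

[6,32)=10 [32,41)=3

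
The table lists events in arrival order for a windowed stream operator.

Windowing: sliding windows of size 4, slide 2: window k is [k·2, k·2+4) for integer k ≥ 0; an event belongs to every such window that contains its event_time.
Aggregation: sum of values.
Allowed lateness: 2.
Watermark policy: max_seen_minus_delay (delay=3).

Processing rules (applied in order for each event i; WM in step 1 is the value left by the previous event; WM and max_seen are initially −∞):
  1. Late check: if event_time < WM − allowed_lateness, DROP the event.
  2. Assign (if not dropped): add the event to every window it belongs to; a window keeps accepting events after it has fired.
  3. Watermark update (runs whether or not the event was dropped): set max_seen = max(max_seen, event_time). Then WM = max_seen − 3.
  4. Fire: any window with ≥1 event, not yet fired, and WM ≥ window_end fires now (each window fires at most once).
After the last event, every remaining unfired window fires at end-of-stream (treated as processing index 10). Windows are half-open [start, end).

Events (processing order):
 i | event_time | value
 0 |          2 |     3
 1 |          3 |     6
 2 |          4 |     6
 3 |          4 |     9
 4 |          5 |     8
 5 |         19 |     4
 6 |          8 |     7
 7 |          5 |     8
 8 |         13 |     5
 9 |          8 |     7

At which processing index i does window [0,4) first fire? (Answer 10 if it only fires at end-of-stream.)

5

i=0 t=2 v=3: → [2,6),[0,4); WM=-1
i=1 t=3 v=6: → [2,6),[0,4); WM=0
i=2 t=4 v=6: → [4,8),[2,6); WM=1
i=3 t=4 v=9: → [4,8),[2,6); WM=1
i=4 t=5 v=8: → [4,8),[2,6); WM=2
i=5 t=19 v=4: → [18,22),[16,20); WM=16; [0,4) fires=9 [2,6) fires=32 [4,8) fires=23
i=6 t=8 v=7: DROP (t<16-2); WM=16
i=7 t=5 v=8: DROP (t<16-2); WM=16
i=8 t=13 v=5: DROP (t<16-2); WM=16
i=9 t=8 v=7: DROP (t<16-2); WM=16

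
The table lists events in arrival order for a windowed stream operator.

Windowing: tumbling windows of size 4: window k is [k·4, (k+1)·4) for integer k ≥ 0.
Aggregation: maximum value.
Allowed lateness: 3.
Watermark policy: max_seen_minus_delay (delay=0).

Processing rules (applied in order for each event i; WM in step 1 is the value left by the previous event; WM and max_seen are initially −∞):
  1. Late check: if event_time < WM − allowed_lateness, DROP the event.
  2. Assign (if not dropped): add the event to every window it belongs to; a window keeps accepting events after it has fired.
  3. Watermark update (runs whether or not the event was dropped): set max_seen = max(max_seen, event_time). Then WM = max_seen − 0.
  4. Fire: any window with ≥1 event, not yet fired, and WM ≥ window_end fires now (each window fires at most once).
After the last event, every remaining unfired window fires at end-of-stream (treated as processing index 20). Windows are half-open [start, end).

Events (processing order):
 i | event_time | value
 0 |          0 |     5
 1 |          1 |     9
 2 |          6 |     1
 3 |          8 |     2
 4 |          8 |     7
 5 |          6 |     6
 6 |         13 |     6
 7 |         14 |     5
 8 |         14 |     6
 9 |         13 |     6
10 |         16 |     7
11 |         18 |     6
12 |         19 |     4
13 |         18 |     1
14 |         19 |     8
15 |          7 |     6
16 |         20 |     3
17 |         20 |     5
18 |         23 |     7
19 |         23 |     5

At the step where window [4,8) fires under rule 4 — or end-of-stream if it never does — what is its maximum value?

1

i=0 t=0 v=5: → [0,4); WM=0
i=1 t=1 v=9: → [0,4); WM=1
i=2 t=6 v=1: → [4,8); WM=6; [0,4) fires=9
i=3 t=8 v=2: → [8,12); WM=8; [4,8) fires=1
i=4 t=8 v=7: → [8,12); WM=8
i=5 t=6 v=6: → [4,8); WM=8
i=6 t=13 v=6: → [12,16); WM=13; [8,12) fires=7
i=7 t=14 v=5: → [12,16); WM=14
i=8 t=14 v=6: → [12,16); WM=14
i=9 t=13 v=6: → [12,16); WM=14
i=10 t=16 v=7: → [16,20); WM=16; [12,16) fires=6
i=11 t=18 v=6: → [16,20); WM=18
i=12 t=19 v=4: → [16,20); WM=19
i=13 t=18 v=1: → [16,20); WM=19
i=14 t=19 v=8: → [16,20); WM=19
i=15 t=7 v=6: DROP (t<19-3); WM=19
i=16 t=20 v=3: → [20,24); WM=20; [16,20) fires=8
i=17 t=20 v=5: → [20,24); WM=20
i=18 t=23 v=7: → [20,24); WM=23
i=19 t=23 v=5: → [20,24); WM=23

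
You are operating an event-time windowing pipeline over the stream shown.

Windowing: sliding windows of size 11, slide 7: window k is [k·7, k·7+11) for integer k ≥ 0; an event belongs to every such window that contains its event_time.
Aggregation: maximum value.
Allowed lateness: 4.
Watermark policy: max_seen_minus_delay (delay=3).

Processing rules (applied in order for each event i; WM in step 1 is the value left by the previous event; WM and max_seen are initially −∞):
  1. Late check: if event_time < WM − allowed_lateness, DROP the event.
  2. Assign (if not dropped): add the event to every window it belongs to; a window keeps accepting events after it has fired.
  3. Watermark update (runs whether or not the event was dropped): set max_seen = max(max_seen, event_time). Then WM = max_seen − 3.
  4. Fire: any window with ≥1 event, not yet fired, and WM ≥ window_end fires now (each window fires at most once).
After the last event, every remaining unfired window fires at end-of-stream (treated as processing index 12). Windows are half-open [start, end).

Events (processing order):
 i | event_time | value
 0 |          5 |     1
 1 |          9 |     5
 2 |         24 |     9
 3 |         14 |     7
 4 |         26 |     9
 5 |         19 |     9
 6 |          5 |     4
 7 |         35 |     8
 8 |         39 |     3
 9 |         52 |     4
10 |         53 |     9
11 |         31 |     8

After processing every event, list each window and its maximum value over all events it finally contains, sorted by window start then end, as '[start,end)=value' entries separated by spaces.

[0,11)=5 [7,18)=5 [14,25)=9 [21,32)=9 [28,39)=8 [35,46)=8 [42,53)=4 [49,60)=9

i=0 t=5 v=1: → [0,11); WM=2
i=1 t=9 v=5: → [7,18),[0,11); WM=6
i=2 t=24 v=9: → [21,32),[14,25); WM=21; [0,11) fires=5 [7,18) fires=5
i=3 t=14 v=7: DROP (t<21-4); WM=21
i=4 t=26 v=9: → [21,32); WM=23
i=5 t=19 v=9: → [14,25); WM=23
i=6 t=5 v=4: DROP (t<23-4); WM=23
i=7 t=35 v=8: → [35,46),[28,39); WM=32; [14,25) fires=9 [21,32) fires=9
i=8 t=39 v=3: → [35,46); WM=36
i=9 t=52 v=4: → [49,60),[42,53); WM=49; [28,39) fires=8 [35,46) fires=8
i=10 t=53 v=9: → [49,60); WM=50
i=11 t=31 v=8: DROP (t<50-4); WM=50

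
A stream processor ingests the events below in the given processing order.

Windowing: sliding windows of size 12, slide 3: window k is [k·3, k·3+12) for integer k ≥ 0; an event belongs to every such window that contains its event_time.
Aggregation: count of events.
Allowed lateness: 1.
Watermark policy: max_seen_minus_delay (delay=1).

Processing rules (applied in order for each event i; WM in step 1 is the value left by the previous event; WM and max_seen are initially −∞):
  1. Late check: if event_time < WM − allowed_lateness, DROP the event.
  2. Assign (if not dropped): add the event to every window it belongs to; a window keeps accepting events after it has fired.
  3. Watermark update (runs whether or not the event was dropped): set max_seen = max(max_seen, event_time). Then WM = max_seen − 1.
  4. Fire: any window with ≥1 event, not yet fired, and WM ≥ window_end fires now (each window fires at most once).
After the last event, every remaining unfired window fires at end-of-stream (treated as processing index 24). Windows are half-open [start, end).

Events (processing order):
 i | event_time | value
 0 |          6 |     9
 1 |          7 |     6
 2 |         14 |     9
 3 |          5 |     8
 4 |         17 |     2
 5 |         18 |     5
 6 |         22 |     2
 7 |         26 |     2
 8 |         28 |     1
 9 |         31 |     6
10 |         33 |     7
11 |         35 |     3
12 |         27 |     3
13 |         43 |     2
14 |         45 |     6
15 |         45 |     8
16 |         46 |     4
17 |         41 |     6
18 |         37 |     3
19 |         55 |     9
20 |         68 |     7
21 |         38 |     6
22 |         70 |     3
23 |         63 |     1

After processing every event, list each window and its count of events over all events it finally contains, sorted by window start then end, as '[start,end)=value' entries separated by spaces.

[0,12)=2 [3,15)=3 [6,18)=4 [9,21)=3 [12,24)=4 [15,27)=4 [18,30)=4 [21,33)=4 [24,36)=5 [27,39)=4 [30,42)=3 [33,45)=3 [36,48)=4 [39,51)=4 [42,54)=4 [45,57)=4 [48,60)=1 [51,63)=1 [54,66)=1 [57,69)=1 [60,72)=2 [63,75)=2 [66,78)=2 [69,81)=1

i=0 t=6 v=9: → [6,18),[3,15),[0,12); WM=5
i=1 t=7 v=6: → [6,18),[3,15),[0,12); WM=6
i=2 t=14 v=9: → [12,24),[9,21),[6,18),[3,15); WM=13; [0,12) fires=2
i=3 t=5 v=8: DROP (t<13-1); WM=13
i=4 t=17 v=2: → [15,27),[12,24),[9,21),[6,18); WM=16; [3,15) fires=3
i=5 t=18 v=5: → [18,30),[15,27),[12,24),[9,21); WM=17
i=6 t=22 v=2: → [21,33),[18,30),[15,27),[12,24); WM=21; [6,18) fires=4 [9,21) fires=3
i=7 t=26 v=2: → [24,36),[21,33),[18,30),[15,27); WM=25; [12,24) fires=4
i=8 t=28 v=1: → [27,39),[24,36),[21,33),[18,30); WM=27; [15,27) fires=4
i=9 t=31 v=6: → [30,42),[27,39),[24,36),[21,33); WM=30; [18,30) fires=4
i=10 t=33 v=7: → [33,45),[30,42),[27,39),[24,36); WM=32
i=11 t=35 v=3: → [33,45),[30,42),[27,39),[24,36); WM=34; [21,33) fires=4
i=12 t=27 v=3: DROP (t<34-1); WM=34
i=13 t=43 v=2: → [42,54),[39,51),[36,48),[33,45); WM=42; [24,36) fires=5 [27,39) fires=4 [30,42) fires=3
i=14 t=45 v=6: → [45,57),[42,54),[39,51),[36,48); WM=44
i=15 t=45 v=8: → [45,57),[42,54),[39,51),[36,48); WM=44
i=16 t=46 v=4: → [45,57),[42,54),[39,51),[36,48); WM=45; [33,45) fires=3
i=17 t=41 v=6: DROP (t<45-1); WM=45
i=18 t=37 v=3: DROP (t<45-1); WM=45
i=19 t=55 v=9: → [54,66),[51,63),[48,60),[45,57); WM=54; [36,48) fires=4 [39,51) fires=4 [42,54) fires=4
i=20 t=68 v=7: → [66,78),[63,75),[60,72),[57,69); WM=67; [45,57) fires=4 [48,60) fires=1 [51,63) fires=1 [54,66) fires=1
i=21 t=38 v=6: DROP (t<67-1); WM=67
i=22 t=70 v=3: → [69,81),[66,78),[63,75),[60,72); WM=69; [57,69) fires=1
i=23 t=63 v=1: DROP (t<69-1); WM=69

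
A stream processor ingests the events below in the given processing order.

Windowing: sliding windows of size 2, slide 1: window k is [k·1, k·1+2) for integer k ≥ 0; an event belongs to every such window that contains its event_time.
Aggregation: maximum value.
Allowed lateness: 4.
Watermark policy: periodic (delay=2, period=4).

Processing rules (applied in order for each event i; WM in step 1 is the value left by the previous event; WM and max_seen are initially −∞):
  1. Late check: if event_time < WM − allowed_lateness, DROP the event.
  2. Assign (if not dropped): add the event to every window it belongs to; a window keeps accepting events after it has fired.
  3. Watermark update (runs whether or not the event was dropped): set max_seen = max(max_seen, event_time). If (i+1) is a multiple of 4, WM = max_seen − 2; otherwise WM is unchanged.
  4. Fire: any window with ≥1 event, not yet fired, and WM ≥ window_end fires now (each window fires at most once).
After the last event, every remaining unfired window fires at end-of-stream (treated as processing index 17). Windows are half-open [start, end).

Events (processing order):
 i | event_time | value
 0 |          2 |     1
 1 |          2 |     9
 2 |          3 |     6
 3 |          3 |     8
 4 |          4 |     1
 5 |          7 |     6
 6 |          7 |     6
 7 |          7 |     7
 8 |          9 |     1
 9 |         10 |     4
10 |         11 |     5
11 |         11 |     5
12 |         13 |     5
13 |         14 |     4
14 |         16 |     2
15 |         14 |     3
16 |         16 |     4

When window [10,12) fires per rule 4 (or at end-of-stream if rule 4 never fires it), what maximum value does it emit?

i=0 t=2 v=1: → [2,4),[1,3); WM=−∞
i=1 t=2 v=9: → [2,4),[1,3); WM=−∞
i=2 t=3 v=6: → [3,5),[2,4); WM=−∞
i=3 t=3 v=8: → [3,5),[2,4); WM=1
i=4 t=4 v=1: → [4,6),[3,5); WM=1
i=5 t=7 v=6: → [7,9),[6,8); WM=1
i=6 t=7 v=6: → [7,9),[6,8); WM=1
i=7 t=7 v=7: → [7,9),[6,8); WM=5; [1,3) fires=9 [2,4) fires=9 [3,5) fires=8
i=8 t=9 v=1: → [9,11),[8,10); WM=5
i=9 t=10 v=4: → [10,12),[9,11); WM=5
i=10 t=11 v=5: → [11,13),[10,12); WM=5
i=11 t=11 v=5: → [11,13),[10,12); WM=9; [4,6) fires=1 [6,8) fires=7 [7,9) fires=7
i=12 t=13 v=5: → [13,15),[12,14); WM=9
i=13 t=14 v=4: → [14,16),[13,15); WM=9
i=14 t=16 v=2: → [16,18),[15,17); WM=9
i=15 t=14 v=3: → [14,16),[13,15); WM=14; [8,10) fires=1 [9,11) fires=4 [10,12) fires=5 [11,13) fires=5 [12,14) fires=5
i=16 t=16 v=4: → [16,18),[15,17); WM=14

5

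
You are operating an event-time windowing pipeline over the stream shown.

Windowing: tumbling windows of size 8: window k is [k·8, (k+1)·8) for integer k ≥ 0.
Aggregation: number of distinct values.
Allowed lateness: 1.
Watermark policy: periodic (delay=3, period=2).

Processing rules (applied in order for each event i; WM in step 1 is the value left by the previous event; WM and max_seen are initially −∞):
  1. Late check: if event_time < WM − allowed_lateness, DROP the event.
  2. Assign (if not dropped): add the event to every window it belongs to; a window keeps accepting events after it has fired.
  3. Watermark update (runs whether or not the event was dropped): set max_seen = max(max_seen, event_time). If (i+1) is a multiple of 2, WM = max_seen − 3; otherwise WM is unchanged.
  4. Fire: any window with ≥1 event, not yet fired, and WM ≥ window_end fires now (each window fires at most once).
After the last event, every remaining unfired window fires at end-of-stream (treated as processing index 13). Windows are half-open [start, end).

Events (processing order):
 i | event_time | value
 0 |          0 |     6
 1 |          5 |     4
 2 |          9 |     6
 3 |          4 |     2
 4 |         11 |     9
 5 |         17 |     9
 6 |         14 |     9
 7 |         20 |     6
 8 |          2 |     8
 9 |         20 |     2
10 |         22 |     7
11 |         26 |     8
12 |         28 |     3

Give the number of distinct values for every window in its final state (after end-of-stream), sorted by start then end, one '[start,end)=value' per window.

[0,8)=3 [8,16)=2 [16,24)=4 [24,32)=2

i=0 t=0 v=6: → [0,8); WM=−∞
i=1 t=5 v=4: → [0,8); WM=2
i=2 t=9 v=6: → [8,16); WM=2
i=3 t=4 v=2: → [0,8); WM=6
i=4 t=11 v=9: → [8,16); WM=6
i=5 t=17 v=9: → [16,24); WM=14; [0,8) fires=3
i=6 t=14 v=9: → [8,16); WM=14
i=7 t=20 v=6: → [16,24); WM=17; [8,16) fires=2
i=8 t=2 v=8: DROP (t<17-1); WM=17
i=9 t=20 v=2: → [16,24); WM=17
i=10 t=22 v=7: → [16,24); WM=17
i=11 t=26 v=8: → [24,32); WM=23
i=12 t=28 v=3: → [24,32); WM=23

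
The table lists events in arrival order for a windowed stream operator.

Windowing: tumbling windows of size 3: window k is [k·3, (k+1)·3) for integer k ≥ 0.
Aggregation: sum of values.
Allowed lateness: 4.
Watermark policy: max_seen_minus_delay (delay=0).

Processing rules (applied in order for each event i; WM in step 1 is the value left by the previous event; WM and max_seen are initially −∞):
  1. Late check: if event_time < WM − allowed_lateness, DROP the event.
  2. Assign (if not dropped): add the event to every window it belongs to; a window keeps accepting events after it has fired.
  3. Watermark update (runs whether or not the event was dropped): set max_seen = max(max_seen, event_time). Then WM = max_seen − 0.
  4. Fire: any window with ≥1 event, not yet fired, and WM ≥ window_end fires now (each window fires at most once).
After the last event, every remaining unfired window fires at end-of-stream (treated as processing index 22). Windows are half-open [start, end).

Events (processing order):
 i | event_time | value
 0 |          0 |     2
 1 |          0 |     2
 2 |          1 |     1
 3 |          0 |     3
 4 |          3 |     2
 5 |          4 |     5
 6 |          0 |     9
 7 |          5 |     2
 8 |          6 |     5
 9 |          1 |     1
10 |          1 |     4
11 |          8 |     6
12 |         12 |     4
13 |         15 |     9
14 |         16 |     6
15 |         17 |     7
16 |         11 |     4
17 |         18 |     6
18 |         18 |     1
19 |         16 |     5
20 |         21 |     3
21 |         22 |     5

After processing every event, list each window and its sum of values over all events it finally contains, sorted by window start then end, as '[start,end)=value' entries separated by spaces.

[0,3)=17 [3,6)=9 [6,9)=11 [12,15)=4 [15,18)=27 [18,21)=7 [21,24)=8

i=0 t=0 v=2: → [0,3); WM=0
i=1 t=0 v=2: → [0,3); WM=0
i=2 t=1 v=1: → [0,3); WM=1
i=3 t=0 v=3: → [0,3); WM=1
i=4 t=3 v=2: → [3,6); WM=3; [0,3) fires=8
i=5 t=4 v=5: → [3,6); WM=4
i=6 t=0 v=9: → [0,3); WM=4
i=7 t=5 v=2: → [3,6); WM=5
i=8 t=6 v=5: → [6,9); WM=6; [3,6) fires=9
i=9 t=1 v=1: DROP (t<6-4); WM=6
i=10 t=1 v=4: DROP (t<6-4); WM=6
i=11 t=8 v=6: → [6,9); WM=8
i=12 t=12 v=4: → [12,15); WM=12; [6,9) fires=11
i=13 t=15 v=9: → [15,18); WM=15; [12,15) fires=4
i=14 t=16 v=6: → [15,18); WM=16
i=15 t=17 v=7: → [15,18); WM=17
i=16 t=11 v=4: DROP (t<17-4); WM=17
i=17 t=18 v=6: → [18,21); WM=18; [15,18) fires=22
i=18 t=18 v=1: → [18,21); WM=18
i=19 t=16 v=5: → [15,18); WM=18
i=20 t=21 v=3: → [21,24); WM=21; [18,21) fires=7
i=21 t=22 v=5: → [21,24); WM=22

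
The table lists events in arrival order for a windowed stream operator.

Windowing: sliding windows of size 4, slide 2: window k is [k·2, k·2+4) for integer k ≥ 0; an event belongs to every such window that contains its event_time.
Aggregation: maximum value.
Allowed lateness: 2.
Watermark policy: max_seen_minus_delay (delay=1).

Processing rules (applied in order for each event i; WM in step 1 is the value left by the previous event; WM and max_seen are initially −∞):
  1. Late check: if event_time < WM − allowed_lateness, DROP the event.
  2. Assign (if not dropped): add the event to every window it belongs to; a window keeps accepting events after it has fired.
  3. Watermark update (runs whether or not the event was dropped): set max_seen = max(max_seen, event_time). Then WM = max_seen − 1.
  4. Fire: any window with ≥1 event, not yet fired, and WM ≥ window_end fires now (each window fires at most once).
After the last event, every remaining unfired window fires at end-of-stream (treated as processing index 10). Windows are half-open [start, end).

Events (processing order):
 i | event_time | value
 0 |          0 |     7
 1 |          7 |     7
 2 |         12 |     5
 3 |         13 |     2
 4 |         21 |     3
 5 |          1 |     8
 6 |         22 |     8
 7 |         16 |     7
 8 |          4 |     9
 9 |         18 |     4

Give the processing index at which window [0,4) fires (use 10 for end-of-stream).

1

i=0 t=0 v=7: → [0,4); WM=-1
i=1 t=7 v=7: → [6,10),[4,8); WM=6; [0,4) fires=7
i=2 t=12 v=5: → [12,16),[10,14); WM=11; [4,8) fires=7 [6,10) fires=7
i=3 t=13 v=2: → [12,16),[10,14); WM=12
i=4 t=21 v=3: → [20,24),[18,22); WM=20; [10,14) fires=5 [12,16) fires=5
i=5 t=1 v=8: DROP (t<20-2); WM=20
i=6 t=22 v=8: → [22,26),[20,24); WM=21
i=7 t=16 v=7: DROP (t<21-2); WM=21
i=8 t=4 v=9: DROP (t<21-2); WM=21
i=9 t=18 v=4: DROP (t<21-2); WM=21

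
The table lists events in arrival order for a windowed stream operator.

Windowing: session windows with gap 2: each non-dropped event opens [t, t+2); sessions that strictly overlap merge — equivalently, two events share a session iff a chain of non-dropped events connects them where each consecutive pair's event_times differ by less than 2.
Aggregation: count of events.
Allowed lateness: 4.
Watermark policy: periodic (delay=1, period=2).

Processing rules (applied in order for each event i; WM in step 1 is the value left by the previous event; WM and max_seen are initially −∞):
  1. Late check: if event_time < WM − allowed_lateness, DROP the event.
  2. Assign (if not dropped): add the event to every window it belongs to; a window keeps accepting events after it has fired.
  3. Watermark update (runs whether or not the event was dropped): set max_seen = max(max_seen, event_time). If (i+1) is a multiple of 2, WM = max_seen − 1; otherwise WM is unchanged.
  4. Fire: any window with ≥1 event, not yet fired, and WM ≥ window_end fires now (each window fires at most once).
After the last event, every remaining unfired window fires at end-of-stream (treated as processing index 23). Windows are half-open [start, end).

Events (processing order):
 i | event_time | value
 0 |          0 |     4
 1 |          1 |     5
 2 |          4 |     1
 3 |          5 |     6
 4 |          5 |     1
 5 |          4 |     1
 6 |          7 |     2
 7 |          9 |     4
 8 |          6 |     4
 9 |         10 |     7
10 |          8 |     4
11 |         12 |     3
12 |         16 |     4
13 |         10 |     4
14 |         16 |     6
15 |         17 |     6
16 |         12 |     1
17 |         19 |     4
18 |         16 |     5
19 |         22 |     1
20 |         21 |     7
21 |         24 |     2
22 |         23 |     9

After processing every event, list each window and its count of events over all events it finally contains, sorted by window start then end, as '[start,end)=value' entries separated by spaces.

i=0 t=0 v=4: → [0,2); WM=−∞
i=1 t=1 v=5: → [0,3); WM=0
i=2 t=4 v=1: → [4,6); WM=0
i=3 t=5 v=6: → [4,7); WM=4
i=4 t=5 v=1: → [4,7); WM=4
i=5 t=4 v=1: → [4,7); WM=4
i=6 t=7 v=2: → [7,9); WM=4
i=7 t=9 v=4: → [9,11); WM=8
i=8 t=6 v=4: → [4,9); WM=8
i=9 t=10 v=7: → [9,12); WM=9
i=10 t=8 v=4: → [4,12); WM=9
i=11 t=12 v=3: → [12,14); WM=11
i=12 t=16 v=4: → [16,18); WM=11
i=13 t=10 v=4: → [4,12); WM=15
i=14 t=16 v=6: → [16,18); WM=15
i=15 t=17 v=6: → [16,19); WM=16
i=16 t=12 v=1: → [12,14); WM=16
i=17 t=19 v=4: → [19,21); WM=18
i=18 t=16 v=5: → [16,19); WM=18
i=19 t=22 v=1: → [22,24); WM=21
i=20 t=21 v=7: → [21,24); WM=21
i=21 t=24 v=2: → [24,26); WM=23
i=22 t=23 v=9: → [21,26); WM=23

[0,3)=2 [4,12)=10 [12,14)=2 [16,19)=4 [19,21)=1 [21,26)=4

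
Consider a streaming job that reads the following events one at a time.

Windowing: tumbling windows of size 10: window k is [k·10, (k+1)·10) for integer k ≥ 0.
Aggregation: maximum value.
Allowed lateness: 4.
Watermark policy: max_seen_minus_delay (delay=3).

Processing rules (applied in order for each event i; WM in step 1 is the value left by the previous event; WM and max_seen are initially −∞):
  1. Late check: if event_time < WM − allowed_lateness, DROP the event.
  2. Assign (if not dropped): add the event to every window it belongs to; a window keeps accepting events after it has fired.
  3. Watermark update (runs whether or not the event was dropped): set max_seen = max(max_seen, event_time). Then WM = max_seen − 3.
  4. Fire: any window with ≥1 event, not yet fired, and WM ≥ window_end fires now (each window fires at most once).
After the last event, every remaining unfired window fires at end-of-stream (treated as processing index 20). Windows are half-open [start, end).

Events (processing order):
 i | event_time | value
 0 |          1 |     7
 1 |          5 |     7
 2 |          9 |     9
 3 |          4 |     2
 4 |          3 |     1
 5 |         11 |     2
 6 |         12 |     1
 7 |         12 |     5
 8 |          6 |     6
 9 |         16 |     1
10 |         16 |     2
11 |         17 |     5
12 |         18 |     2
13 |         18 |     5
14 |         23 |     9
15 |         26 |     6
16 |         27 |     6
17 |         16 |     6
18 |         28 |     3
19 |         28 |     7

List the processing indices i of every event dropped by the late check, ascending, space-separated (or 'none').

17

i=0 t=1 v=7: → [0,10); WM=-2
i=1 t=5 v=7: → [0,10); WM=2
i=2 t=9 v=9: → [0,10); WM=6
i=3 t=4 v=2: → [0,10); WM=6
i=4 t=3 v=1: → [0,10); WM=6
i=5 t=11 v=2: → [10,20); WM=8
i=6 t=12 v=1: → [10,20); WM=9
i=7 t=12 v=5: → [10,20); WM=9
i=8 t=6 v=6: → [0,10); WM=9
i=9 t=16 v=1: → [10,20); WM=13; [0,10) fires=9
i=10 t=16 v=2: → [10,20); WM=13
i=11 t=17 v=5: → [10,20); WM=14
i=12 t=18 v=2: → [10,20); WM=15
i=13 t=18 v=5: → [10,20); WM=15
i=14 t=23 v=9: → [20,30); WM=20; [10,20) fires=5
i=15 t=26 v=6: → [20,30); WM=23
i=16 t=27 v=6: → [20,30); WM=24
i=17 t=16 v=6: DROP (t<24-4); WM=24
i=18 t=28 v=3: → [20,30); WM=25
i=19 t=28 v=7: → [20,30); WM=25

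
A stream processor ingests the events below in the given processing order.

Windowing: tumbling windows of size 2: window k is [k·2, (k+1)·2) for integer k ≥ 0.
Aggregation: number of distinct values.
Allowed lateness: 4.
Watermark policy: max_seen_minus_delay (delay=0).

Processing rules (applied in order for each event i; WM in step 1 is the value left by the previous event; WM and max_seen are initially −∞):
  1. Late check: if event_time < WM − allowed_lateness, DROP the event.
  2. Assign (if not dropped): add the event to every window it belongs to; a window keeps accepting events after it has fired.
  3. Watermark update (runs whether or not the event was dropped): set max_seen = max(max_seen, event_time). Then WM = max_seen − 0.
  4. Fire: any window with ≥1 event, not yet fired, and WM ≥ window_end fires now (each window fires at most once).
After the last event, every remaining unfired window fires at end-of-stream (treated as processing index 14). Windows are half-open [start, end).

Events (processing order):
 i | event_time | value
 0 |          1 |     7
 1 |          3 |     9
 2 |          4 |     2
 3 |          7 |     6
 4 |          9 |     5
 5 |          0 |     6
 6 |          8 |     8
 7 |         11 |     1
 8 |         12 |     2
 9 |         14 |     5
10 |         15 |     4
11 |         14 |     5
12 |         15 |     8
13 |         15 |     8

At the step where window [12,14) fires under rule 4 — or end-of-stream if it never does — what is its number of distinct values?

i=0 t=1 v=7: → [0,2); WM=1
i=1 t=3 v=9: → [2,4); WM=3; [0,2) fires=1
i=2 t=4 v=2: → [4,6); WM=4; [2,4) fires=1
i=3 t=7 v=6: → [6,8); WM=7; [4,6) fires=1
i=4 t=9 v=5: → [8,10); WM=9; [6,8) fires=1
i=5 t=0 v=6: DROP (t<9-4); WM=9
i=6 t=8 v=8: → [8,10); WM=9
i=7 t=11 v=1: → [10,12); WM=11; [8,10) fires=2
i=8 t=12 v=2: → [12,14); WM=12; [10,12) fires=1
i=9 t=14 v=5: → [14,16); WM=14; [12,14) fires=1
i=10 t=15 v=4: → [14,16); WM=15
i=11 t=14 v=5: → [14,16); WM=15
i=12 t=15 v=8: → [14,16); WM=15
i=13 t=15 v=8: → [14,16); WM=15

1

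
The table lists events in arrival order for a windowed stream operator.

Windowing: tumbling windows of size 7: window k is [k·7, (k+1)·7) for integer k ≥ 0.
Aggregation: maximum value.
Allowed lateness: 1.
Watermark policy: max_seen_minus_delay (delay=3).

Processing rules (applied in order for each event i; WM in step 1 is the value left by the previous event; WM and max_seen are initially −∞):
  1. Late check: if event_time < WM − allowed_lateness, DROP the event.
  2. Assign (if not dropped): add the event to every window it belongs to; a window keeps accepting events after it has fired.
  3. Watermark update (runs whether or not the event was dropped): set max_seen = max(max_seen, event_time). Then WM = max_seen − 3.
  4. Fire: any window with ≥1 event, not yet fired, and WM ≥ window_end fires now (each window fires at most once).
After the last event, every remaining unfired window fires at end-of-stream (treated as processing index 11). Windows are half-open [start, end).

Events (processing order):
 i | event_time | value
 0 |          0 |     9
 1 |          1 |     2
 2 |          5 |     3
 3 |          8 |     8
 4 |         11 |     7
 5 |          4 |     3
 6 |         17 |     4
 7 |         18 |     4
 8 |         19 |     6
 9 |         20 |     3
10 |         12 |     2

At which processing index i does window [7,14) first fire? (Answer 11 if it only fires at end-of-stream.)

i=0 t=0 v=9: → [0,7); WM=-3
i=1 t=1 v=2: → [0,7); WM=-2
i=2 t=5 v=3: → [0,7); WM=2
i=3 t=8 v=8: → [7,14); WM=5
i=4 t=11 v=7: → [7,14); WM=8; [0,7) fires=9
i=5 t=4 v=3: DROP (t<8-1); WM=8
i=6 t=17 v=4: → [14,21); WM=14; [7,14) fires=8
i=7 t=18 v=4: → [14,21); WM=15
i=8 t=19 v=6: → [14,21); WM=16
i=9 t=20 v=3: → [14,21); WM=17
i=10 t=12 v=2: DROP (t<17-1); WM=17

6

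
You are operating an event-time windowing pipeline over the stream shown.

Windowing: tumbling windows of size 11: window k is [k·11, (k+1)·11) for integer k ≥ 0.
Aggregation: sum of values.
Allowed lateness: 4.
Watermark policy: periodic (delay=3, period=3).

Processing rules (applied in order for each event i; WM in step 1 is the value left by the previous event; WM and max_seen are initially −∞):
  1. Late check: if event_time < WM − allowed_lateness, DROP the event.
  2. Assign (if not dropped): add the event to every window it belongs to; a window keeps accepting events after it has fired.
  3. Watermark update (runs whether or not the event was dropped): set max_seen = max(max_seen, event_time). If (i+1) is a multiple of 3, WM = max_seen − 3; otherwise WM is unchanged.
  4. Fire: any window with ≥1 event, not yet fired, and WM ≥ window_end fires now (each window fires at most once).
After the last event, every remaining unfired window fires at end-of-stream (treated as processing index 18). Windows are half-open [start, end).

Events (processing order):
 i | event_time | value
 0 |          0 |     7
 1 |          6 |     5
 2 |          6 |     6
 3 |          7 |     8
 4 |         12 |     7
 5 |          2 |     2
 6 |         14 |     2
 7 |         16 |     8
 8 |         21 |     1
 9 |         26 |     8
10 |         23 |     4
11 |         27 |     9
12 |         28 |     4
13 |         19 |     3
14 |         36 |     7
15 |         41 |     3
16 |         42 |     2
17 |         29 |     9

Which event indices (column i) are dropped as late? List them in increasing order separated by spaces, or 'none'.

13

i=0 t=0 v=7: → [0,11); WM=−∞
i=1 t=6 v=5: → [0,11); WM=−∞
i=2 t=6 v=6: → [0,11); WM=3
i=3 t=7 v=8: → [0,11); WM=3
i=4 t=12 v=7: → [11,22); WM=3
i=5 t=2 v=2: → [0,11); WM=9
i=6 t=14 v=2: → [11,22); WM=9
i=7 t=16 v=8: → [11,22); WM=9
i=8 t=21 v=1: → [11,22); WM=18; [0,11) fires=28
i=9 t=26 v=8: → [22,33); WM=18
i=10 t=23 v=4: → [22,33); WM=18
i=11 t=27 v=9: → [22,33); WM=24; [11,22) fires=18
i=12 t=28 v=4: → [22,33); WM=24
i=13 t=19 v=3: DROP (t<24-4); WM=24
i=14 t=36 v=7: → [33,44); WM=33; [22,33) fires=25
i=15 t=41 v=3: → [33,44); WM=33
i=16 t=42 v=2: → [33,44); WM=33
i=17 t=29 v=9: → [22,33); WM=39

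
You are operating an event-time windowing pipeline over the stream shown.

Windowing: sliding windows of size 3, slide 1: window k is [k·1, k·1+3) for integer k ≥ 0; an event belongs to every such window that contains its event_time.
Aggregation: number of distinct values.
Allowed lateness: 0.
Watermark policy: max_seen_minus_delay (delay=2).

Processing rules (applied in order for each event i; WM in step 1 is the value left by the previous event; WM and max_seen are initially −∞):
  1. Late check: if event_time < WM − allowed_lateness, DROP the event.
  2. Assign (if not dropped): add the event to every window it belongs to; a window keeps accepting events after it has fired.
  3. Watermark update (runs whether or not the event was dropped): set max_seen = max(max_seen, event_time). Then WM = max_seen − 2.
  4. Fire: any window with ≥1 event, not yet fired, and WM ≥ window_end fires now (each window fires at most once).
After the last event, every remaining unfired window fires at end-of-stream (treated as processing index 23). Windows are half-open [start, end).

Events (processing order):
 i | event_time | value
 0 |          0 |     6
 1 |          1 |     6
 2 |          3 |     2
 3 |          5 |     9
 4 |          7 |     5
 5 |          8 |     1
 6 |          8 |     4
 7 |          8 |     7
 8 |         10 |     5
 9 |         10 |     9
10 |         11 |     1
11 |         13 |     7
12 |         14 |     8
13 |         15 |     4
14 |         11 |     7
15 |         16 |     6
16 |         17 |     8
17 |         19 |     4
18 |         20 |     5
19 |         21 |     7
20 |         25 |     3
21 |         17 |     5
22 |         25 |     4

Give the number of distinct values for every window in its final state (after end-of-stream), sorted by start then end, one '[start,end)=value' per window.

i=0 t=0 v=6: → [0,3); WM=-2
i=1 t=1 v=6: → [1,4),[0,3); WM=-1
i=2 t=3 v=2: → [3,6),[2,5),[1,4); WM=1
i=3 t=5 v=9: → [5,8),[4,7),[3,6); WM=3; [0,3) fires=1
i=4 t=7 v=5: → [7,10),[6,9),[5,8); WM=5; [1,4) fires=2 [2,5) fires=1
i=5 t=8 v=1: → [8,11),[7,10),[6,9); WM=6; [3,6) fires=2
i=6 t=8 v=4: → [8,11),[7,10),[6,9); WM=6
i=7 t=8 v=7: → [8,11),[7,10),[6,9); WM=6
i=8 t=10 v=5: → [10,13),[9,12),[8,11); WM=8; [4,7) fires=1 [5,8) fires=2
i=9 t=10 v=9: → [10,13),[9,12),[8,11); WM=8
i=10 t=11 v=1: → [11,14),[10,13),[9,12); WM=9; [6,9) fires=4
i=11 t=13 v=7: → [13,16),[12,15),[11,14); WM=11; [7,10) fires=4 [8,11) fires=5
i=12 t=14 v=8: → [14,17),[13,16),[12,15); WM=12; [9,12) fires=3
i=13 t=15 v=4: → [15,18),[14,17),[13,16); WM=13; [10,13) fires=3
i=14 t=11 v=7: DROP (t<13-0); WM=13
i=15 t=16 v=6: → [16,19),[15,18),[14,17); WM=14; [11,14) fires=2
i=16 t=17 v=8: → [17,20),[16,19),[15,18); WM=15; [12,15) fires=2
i=17 t=19 v=4: → [19,22),[18,21),[17,20); WM=17; [13,16) fires=3 [14,17) fires=3
i=18 t=20 v=5: → [20,23),[19,22),[18,21); WM=18; [15,18) fires=3
i=19 t=21 v=7: → [21,24),[20,23),[19,22); WM=19; [16,19) fires=2
i=20 t=25 v=3: → [25,28),[24,27),[23,26); WM=23; [17,20) fires=2 [18,21) fires=2 [19,22) fires=3 [20,23) fires=2
i=21 t=17 v=5: DROP (t<23-0); WM=23
i=22 t=25 v=4: → [25,28),[24,27),[23,26); WM=23

[0,3)=1 [1,4)=2 [2,5)=1 [3,6)=2 [4,7)=1 [5,8)=2 [6,9)=4 [7,10)=4 [8,11)=5 [9,12)=3 [10,13)=3 [11,14)=2 [12,15)=2 [13,16)=3 [14,17)=3 [15,18)=3 [16,19)=2 [17,20)=2 [18,21)=2 [19,22)=3 [20,23)=2 [21,24)=1 [23,26)=2 [24,27)=2 [25,28)=2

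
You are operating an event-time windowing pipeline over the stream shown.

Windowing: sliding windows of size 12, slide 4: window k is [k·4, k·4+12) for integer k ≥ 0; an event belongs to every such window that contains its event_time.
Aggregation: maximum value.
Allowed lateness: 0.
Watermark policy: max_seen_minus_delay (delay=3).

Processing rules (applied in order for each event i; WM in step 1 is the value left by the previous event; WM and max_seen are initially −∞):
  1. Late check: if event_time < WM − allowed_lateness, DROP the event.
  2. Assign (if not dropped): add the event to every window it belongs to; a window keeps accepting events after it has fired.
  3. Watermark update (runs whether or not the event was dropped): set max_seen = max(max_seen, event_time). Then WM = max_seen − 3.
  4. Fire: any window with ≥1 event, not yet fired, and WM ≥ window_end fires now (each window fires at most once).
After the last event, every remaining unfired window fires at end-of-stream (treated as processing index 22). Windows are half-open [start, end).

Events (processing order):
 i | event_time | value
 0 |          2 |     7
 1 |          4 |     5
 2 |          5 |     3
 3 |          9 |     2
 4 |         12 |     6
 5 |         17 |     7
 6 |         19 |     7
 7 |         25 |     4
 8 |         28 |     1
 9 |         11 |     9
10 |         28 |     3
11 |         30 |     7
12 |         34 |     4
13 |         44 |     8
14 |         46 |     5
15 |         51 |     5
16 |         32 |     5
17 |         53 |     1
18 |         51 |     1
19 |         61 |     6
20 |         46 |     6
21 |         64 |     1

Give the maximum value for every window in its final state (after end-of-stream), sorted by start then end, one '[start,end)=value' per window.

[0,12)=7 [4,16)=6 [8,20)=7 [12,24)=7 [16,28)=7 [20,32)=7 [24,36)=7 [28,40)=7 [32,44)=4 [36,48)=8 [40,52)=8 [44,56)=8 [48,60)=5 [52,64)=6 [56,68)=6 [60,72)=6 [64,76)=1

i=0 t=2 v=7: → [0,12); WM=-1
i=1 t=4 v=5: → [4,16),[0,12); WM=1
i=2 t=5 v=3: → [4,16),[0,12); WM=2
i=3 t=9 v=2: → [8,20),[4,16),[0,12); WM=6
i=4 t=12 v=6: → [12,24),[8,20),[4,16); WM=9
i=5 t=17 v=7: → [16,28),[12,24),[8,20); WM=14; [0,12) fires=7
i=6 t=19 v=7: → [16,28),[12,24),[8,20); WM=16; [4,16) fires=6
i=7 t=25 v=4: → [24,36),[20,32),[16,28); WM=22; [8,20) fires=7
i=8 t=28 v=1: → [28,40),[24,36),[20,32); WM=25; [12,24) fires=7
i=9 t=11 v=9: DROP (t<25-0); WM=25
i=10 t=28 v=3: → [28,40),[24,36),[20,32); WM=25
i=11 t=30 v=7: → [28,40),[24,36),[20,32); WM=27
i=12 t=34 v=4: → [32,44),[28,40),[24,36); WM=31; [16,28) fires=7
i=13 t=44 v=8: → [44,56),[40,52),[36,48); WM=41; [20,32) fires=7 [24,36) fires=7 [28,40) fires=7
i=14 t=46 v=5: → [44,56),[40,52),[36,48); WM=43
i=15 t=51 v=5: → [48,60),[44,56),[40,52); WM=48; [32,44) fires=4 [36,48) fires=8
i=16 t=32 v=5: DROP (t<48-0); WM=48
i=17 t=53 v=1: → [52,64),[48,60),[44,56); WM=50
i=18 t=51 v=1: → [48,60),[44,56),[40,52); WM=50
i=19 t=61 v=6: → [60,72),[56,68),[52,64); WM=58; [40,52) fires=8 [44,56) fires=8
i=20 t=46 v=6: DROP (t<58-0); WM=58
i=21 t=64 v=1: → [64,76),[60,72),[56,68); WM=61; [48,60) fires=5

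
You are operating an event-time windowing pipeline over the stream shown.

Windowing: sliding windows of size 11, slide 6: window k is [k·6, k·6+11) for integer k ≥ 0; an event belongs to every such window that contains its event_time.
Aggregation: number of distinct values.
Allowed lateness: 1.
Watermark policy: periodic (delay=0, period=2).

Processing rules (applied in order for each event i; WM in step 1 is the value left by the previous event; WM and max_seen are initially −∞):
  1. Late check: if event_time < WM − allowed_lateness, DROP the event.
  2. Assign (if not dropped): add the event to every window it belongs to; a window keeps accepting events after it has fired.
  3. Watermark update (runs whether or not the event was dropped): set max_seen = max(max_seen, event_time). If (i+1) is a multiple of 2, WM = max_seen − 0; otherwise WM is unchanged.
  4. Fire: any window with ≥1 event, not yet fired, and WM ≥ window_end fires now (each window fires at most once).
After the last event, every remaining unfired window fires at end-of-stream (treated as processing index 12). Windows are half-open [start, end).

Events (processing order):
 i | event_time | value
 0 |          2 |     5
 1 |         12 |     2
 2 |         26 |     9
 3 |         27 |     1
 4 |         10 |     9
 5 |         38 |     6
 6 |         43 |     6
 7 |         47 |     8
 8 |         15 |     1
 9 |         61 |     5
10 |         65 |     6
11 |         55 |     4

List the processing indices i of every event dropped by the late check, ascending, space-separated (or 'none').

4 8 11

i=0 t=2 v=5: → [0,11); WM=−∞
i=1 t=12 v=2: → [12,23),[6,17); WM=12; [0,11) fires=1
i=2 t=26 v=9: → [24,35),[18,29); WM=12
i=3 t=27 v=1: → [24,35),[18,29); WM=27; [6,17) fires=1 [12,23) fires=1
i=4 t=10 v=9: DROP (t<27-1); WM=27
i=5 t=38 v=6: → [36,47),[30,41); WM=38; [18,29) fires=2 [24,35) fires=2
i=6 t=43 v=6: → [42,53),[36,47); WM=38
i=7 t=47 v=8: → [42,53); WM=47; [30,41) fires=1 [36,47) fires=1
i=8 t=15 v=1: DROP (t<47-1); WM=47
i=9 t=61 v=5: → [60,71),[54,65); WM=61; [42,53) fires=2
i=10 t=65 v=6: → [60,71); WM=61
i=11 t=55 v=4: DROP (t<61-1); WM=65; [54,65) fires=1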